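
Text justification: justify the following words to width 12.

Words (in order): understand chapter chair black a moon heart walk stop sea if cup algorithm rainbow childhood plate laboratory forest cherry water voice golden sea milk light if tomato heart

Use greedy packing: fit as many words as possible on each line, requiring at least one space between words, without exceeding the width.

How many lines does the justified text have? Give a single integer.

Line 1: ['understand'] (min_width=10, slack=2)
Line 2: ['chapter'] (min_width=7, slack=5)
Line 3: ['chair', 'black'] (min_width=11, slack=1)
Line 4: ['a', 'moon', 'heart'] (min_width=12, slack=0)
Line 5: ['walk', 'stop'] (min_width=9, slack=3)
Line 6: ['sea', 'if', 'cup'] (min_width=10, slack=2)
Line 7: ['algorithm'] (min_width=9, slack=3)
Line 8: ['rainbow'] (min_width=7, slack=5)
Line 9: ['childhood'] (min_width=9, slack=3)
Line 10: ['plate'] (min_width=5, slack=7)
Line 11: ['laboratory'] (min_width=10, slack=2)
Line 12: ['forest'] (min_width=6, slack=6)
Line 13: ['cherry', 'water'] (min_width=12, slack=0)
Line 14: ['voice', 'golden'] (min_width=12, slack=0)
Line 15: ['sea', 'milk'] (min_width=8, slack=4)
Line 16: ['light', 'if'] (min_width=8, slack=4)
Line 17: ['tomato', 'heart'] (min_width=12, slack=0)
Total lines: 17

Answer: 17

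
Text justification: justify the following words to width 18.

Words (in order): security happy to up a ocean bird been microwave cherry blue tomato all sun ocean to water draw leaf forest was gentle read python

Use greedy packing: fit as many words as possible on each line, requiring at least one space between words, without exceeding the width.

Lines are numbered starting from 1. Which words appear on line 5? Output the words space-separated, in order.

Line 1: ['security', 'happy', 'to'] (min_width=17, slack=1)
Line 2: ['up', 'a', 'ocean', 'bird'] (min_width=15, slack=3)
Line 3: ['been', 'microwave'] (min_width=14, slack=4)
Line 4: ['cherry', 'blue', 'tomato'] (min_width=18, slack=0)
Line 5: ['all', 'sun', 'ocean', 'to'] (min_width=16, slack=2)
Line 6: ['water', 'draw', 'leaf'] (min_width=15, slack=3)
Line 7: ['forest', 'was', 'gentle'] (min_width=17, slack=1)
Line 8: ['read', 'python'] (min_width=11, slack=7)

Answer: all sun ocean to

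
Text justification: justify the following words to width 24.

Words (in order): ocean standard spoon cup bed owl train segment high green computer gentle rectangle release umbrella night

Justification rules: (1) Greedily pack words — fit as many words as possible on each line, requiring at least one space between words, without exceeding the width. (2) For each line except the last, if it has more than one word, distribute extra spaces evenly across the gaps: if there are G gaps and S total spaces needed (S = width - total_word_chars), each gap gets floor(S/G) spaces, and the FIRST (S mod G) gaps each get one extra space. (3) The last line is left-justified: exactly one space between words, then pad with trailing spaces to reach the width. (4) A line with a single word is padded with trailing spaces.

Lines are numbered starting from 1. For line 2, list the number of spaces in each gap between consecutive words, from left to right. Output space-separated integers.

Line 1: ['ocean', 'standard', 'spoon', 'cup'] (min_width=24, slack=0)
Line 2: ['bed', 'owl', 'train', 'segment'] (min_width=21, slack=3)
Line 3: ['high', 'green', 'computer'] (min_width=19, slack=5)
Line 4: ['gentle', 'rectangle', 'release'] (min_width=24, slack=0)
Line 5: ['umbrella', 'night'] (min_width=14, slack=10)

Answer: 2 2 2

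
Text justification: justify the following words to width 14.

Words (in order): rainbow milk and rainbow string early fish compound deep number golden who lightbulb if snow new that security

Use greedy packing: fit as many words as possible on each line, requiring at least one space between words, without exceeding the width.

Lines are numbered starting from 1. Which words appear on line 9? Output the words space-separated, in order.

Answer: security

Derivation:
Line 1: ['rainbow', 'milk'] (min_width=12, slack=2)
Line 2: ['and', 'rainbow'] (min_width=11, slack=3)
Line 3: ['string', 'early'] (min_width=12, slack=2)
Line 4: ['fish', 'compound'] (min_width=13, slack=1)
Line 5: ['deep', 'number'] (min_width=11, slack=3)
Line 6: ['golden', 'who'] (min_width=10, slack=4)
Line 7: ['lightbulb', 'if'] (min_width=12, slack=2)
Line 8: ['snow', 'new', 'that'] (min_width=13, slack=1)
Line 9: ['security'] (min_width=8, slack=6)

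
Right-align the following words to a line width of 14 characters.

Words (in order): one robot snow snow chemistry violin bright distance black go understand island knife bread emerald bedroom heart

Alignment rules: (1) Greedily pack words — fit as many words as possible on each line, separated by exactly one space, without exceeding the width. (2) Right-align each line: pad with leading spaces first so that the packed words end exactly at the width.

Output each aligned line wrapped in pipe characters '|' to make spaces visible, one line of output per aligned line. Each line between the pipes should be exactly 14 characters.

Line 1: ['one', 'robot', 'snow'] (min_width=14, slack=0)
Line 2: ['snow', 'chemistry'] (min_width=14, slack=0)
Line 3: ['violin', 'bright'] (min_width=13, slack=1)
Line 4: ['distance', 'black'] (min_width=14, slack=0)
Line 5: ['go', 'understand'] (min_width=13, slack=1)
Line 6: ['island', 'knife'] (min_width=12, slack=2)
Line 7: ['bread', 'emerald'] (min_width=13, slack=1)
Line 8: ['bedroom', 'heart'] (min_width=13, slack=1)

Answer: |one robot snow|
|snow chemistry|
| violin bright|
|distance black|
| go understand|
|  island knife|
| bread emerald|
| bedroom heart|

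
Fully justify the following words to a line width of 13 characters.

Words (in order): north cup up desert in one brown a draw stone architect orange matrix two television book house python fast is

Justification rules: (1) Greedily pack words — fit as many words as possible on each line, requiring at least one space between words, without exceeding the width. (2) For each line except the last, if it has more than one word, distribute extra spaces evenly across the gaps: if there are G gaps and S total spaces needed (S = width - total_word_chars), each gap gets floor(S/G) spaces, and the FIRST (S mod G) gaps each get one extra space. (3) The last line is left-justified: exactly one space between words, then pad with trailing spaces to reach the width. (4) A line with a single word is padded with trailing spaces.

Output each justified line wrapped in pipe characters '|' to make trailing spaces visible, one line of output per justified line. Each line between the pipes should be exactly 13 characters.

Line 1: ['north', 'cup', 'up'] (min_width=12, slack=1)
Line 2: ['desert', 'in', 'one'] (min_width=13, slack=0)
Line 3: ['brown', 'a', 'draw'] (min_width=12, slack=1)
Line 4: ['stone'] (min_width=5, slack=8)
Line 5: ['architect'] (min_width=9, slack=4)
Line 6: ['orange', 'matrix'] (min_width=13, slack=0)
Line 7: ['two'] (min_width=3, slack=10)
Line 8: ['television'] (min_width=10, slack=3)
Line 9: ['book', 'house'] (min_width=10, slack=3)
Line 10: ['python', 'fast'] (min_width=11, slack=2)
Line 11: ['is'] (min_width=2, slack=11)

Answer: |north  cup up|
|desert in one|
|brown  a draw|
|stone        |
|architect    |
|orange matrix|
|two          |
|television   |
|book    house|
|python   fast|
|is           |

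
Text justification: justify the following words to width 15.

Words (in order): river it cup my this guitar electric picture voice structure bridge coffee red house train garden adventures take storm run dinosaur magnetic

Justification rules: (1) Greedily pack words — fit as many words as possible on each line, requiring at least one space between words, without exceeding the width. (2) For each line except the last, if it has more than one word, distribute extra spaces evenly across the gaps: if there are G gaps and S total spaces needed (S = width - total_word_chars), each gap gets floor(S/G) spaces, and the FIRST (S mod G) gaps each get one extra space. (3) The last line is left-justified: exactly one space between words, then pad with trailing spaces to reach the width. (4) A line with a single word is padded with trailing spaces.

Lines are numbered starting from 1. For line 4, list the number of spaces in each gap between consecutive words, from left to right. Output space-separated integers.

Answer: 3

Derivation:
Line 1: ['river', 'it', 'cup', 'my'] (min_width=15, slack=0)
Line 2: ['this', 'guitar'] (min_width=11, slack=4)
Line 3: ['electric'] (min_width=8, slack=7)
Line 4: ['picture', 'voice'] (min_width=13, slack=2)
Line 5: ['structure'] (min_width=9, slack=6)
Line 6: ['bridge', 'coffee'] (min_width=13, slack=2)
Line 7: ['red', 'house', 'train'] (min_width=15, slack=0)
Line 8: ['garden'] (min_width=6, slack=9)
Line 9: ['adventures', 'take'] (min_width=15, slack=0)
Line 10: ['storm', 'run'] (min_width=9, slack=6)
Line 11: ['dinosaur'] (min_width=8, slack=7)
Line 12: ['magnetic'] (min_width=8, slack=7)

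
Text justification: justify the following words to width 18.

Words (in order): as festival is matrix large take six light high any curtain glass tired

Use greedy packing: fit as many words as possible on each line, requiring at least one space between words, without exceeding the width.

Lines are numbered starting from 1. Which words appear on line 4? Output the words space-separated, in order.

Line 1: ['as', 'festival', 'is'] (min_width=14, slack=4)
Line 2: ['matrix', 'large', 'take'] (min_width=17, slack=1)
Line 3: ['six', 'light', 'high', 'any'] (min_width=18, slack=0)
Line 4: ['curtain', 'glass'] (min_width=13, slack=5)
Line 5: ['tired'] (min_width=5, slack=13)

Answer: curtain glass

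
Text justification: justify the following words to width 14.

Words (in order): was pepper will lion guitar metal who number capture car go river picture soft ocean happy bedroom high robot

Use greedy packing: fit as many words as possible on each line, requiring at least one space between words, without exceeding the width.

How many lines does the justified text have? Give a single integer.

Answer: 9

Derivation:
Line 1: ['was', 'pepper'] (min_width=10, slack=4)
Line 2: ['will', 'lion'] (min_width=9, slack=5)
Line 3: ['guitar', 'metal'] (min_width=12, slack=2)
Line 4: ['who', 'number'] (min_width=10, slack=4)
Line 5: ['capture', 'car', 'go'] (min_width=14, slack=0)
Line 6: ['river', 'picture'] (min_width=13, slack=1)
Line 7: ['soft', 'ocean'] (min_width=10, slack=4)
Line 8: ['happy', 'bedroom'] (min_width=13, slack=1)
Line 9: ['high', 'robot'] (min_width=10, slack=4)
Total lines: 9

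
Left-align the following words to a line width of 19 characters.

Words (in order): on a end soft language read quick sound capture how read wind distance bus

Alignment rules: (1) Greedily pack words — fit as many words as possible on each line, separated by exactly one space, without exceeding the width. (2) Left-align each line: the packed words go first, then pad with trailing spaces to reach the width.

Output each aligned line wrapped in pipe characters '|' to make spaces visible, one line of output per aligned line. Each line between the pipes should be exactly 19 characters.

Line 1: ['on', 'a', 'end', 'soft'] (min_width=13, slack=6)
Line 2: ['language', 'read', 'quick'] (min_width=19, slack=0)
Line 3: ['sound', 'capture', 'how'] (min_width=17, slack=2)
Line 4: ['read', 'wind', 'distance'] (min_width=18, slack=1)
Line 5: ['bus'] (min_width=3, slack=16)

Answer: |on a end soft      |
|language read quick|
|sound capture how  |
|read wind distance |
|bus                |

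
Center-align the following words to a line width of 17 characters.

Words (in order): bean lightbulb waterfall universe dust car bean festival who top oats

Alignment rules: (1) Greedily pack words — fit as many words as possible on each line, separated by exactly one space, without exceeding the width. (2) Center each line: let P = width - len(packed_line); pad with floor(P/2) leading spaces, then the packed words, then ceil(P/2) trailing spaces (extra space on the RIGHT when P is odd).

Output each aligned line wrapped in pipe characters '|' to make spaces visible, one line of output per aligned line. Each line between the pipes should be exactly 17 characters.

Answer: | bean lightbulb  |
|    waterfall    |
|universe dust car|
|bean festival who|
|    top oats     |

Derivation:
Line 1: ['bean', 'lightbulb'] (min_width=14, slack=3)
Line 2: ['waterfall'] (min_width=9, slack=8)
Line 3: ['universe', 'dust', 'car'] (min_width=17, slack=0)
Line 4: ['bean', 'festival', 'who'] (min_width=17, slack=0)
Line 5: ['top', 'oats'] (min_width=8, slack=9)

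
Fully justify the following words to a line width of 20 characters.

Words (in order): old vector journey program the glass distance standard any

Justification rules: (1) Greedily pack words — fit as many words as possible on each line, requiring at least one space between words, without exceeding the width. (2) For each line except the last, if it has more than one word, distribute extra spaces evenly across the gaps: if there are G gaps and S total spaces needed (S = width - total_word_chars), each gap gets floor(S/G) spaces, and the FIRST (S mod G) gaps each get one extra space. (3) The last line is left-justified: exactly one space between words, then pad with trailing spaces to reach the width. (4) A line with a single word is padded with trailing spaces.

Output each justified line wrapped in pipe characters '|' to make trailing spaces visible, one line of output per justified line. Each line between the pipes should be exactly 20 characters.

Line 1: ['old', 'vector', 'journey'] (min_width=18, slack=2)
Line 2: ['program', 'the', 'glass'] (min_width=17, slack=3)
Line 3: ['distance', 'standard'] (min_width=17, slack=3)
Line 4: ['any'] (min_width=3, slack=17)

Answer: |old  vector  journey|
|program   the  glass|
|distance    standard|
|any                 |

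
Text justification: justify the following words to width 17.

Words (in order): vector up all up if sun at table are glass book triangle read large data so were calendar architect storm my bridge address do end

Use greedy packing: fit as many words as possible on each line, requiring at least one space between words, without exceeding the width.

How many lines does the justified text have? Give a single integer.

Line 1: ['vector', 'up', 'all', 'up'] (min_width=16, slack=1)
Line 2: ['if', 'sun', 'at', 'table'] (min_width=15, slack=2)
Line 3: ['are', 'glass', 'book'] (min_width=14, slack=3)
Line 4: ['triangle', 'read'] (min_width=13, slack=4)
Line 5: ['large', 'data', 'so'] (min_width=13, slack=4)
Line 6: ['were', 'calendar'] (min_width=13, slack=4)
Line 7: ['architect', 'storm'] (min_width=15, slack=2)
Line 8: ['my', 'bridge', 'address'] (min_width=17, slack=0)
Line 9: ['do', 'end'] (min_width=6, slack=11)
Total lines: 9

Answer: 9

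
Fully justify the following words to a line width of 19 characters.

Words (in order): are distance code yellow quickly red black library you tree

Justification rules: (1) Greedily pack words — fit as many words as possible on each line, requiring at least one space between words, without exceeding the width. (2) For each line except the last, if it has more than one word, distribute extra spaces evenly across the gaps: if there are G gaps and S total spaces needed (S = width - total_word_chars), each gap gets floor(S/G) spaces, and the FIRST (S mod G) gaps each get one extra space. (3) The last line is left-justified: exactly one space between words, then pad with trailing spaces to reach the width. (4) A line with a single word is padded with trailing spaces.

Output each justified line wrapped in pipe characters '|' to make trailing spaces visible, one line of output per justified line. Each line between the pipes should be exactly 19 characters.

Line 1: ['are', 'distance', 'code'] (min_width=17, slack=2)
Line 2: ['yellow', 'quickly', 'red'] (min_width=18, slack=1)
Line 3: ['black', 'library', 'you'] (min_width=17, slack=2)
Line 4: ['tree'] (min_width=4, slack=15)

Answer: |are  distance  code|
|yellow  quickly red|
|black  library  you|
|tree               |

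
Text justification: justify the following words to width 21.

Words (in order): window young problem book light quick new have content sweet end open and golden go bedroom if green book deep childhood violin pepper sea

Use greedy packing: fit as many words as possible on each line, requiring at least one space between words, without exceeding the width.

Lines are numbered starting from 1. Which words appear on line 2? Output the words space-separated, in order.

Line 1: ['window', 'young', 'problem'] (min_width=20, slack=1)
Line 2: ['book', 'light', 'quick', 'new'] (min_width=20, slack=1)
Line 3: ['have', 'content', 'sweet'] (min_width=18, slack=3)
Line 4: ['end', 'open', 'and', 'golden'] (min_width=19, slack=2)
Line 5: ['go', 'bedroom', 'if', 'green'] (min_width=19, slack=2)
Line 6: ['book', 'deep', 'childhood'] (min_width=19, slack=2)
Line 7: ['violin', 'pepper', 'sea'] (min_width=17, slack=4)

Answer: book light quick new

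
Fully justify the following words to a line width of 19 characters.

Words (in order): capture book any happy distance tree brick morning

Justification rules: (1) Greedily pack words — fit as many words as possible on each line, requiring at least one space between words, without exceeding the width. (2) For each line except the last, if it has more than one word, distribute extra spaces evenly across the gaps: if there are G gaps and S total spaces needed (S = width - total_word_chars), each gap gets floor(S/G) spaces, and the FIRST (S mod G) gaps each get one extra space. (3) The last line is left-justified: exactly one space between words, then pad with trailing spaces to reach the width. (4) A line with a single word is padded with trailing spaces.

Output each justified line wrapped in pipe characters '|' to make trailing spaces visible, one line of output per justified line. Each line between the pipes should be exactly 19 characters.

Answer: |capture   book  any|
|happy distance tree|
|brick morning      |

Derivation:
Line 1: ['capture', 'book', 'any'] (min_width=16, slack=3)
Line 2: ['happy', 'distance', 'tree'] (min_width=19, slack=0)
Line 3: ['brick', 'morning'] (min_width=13, slack=6)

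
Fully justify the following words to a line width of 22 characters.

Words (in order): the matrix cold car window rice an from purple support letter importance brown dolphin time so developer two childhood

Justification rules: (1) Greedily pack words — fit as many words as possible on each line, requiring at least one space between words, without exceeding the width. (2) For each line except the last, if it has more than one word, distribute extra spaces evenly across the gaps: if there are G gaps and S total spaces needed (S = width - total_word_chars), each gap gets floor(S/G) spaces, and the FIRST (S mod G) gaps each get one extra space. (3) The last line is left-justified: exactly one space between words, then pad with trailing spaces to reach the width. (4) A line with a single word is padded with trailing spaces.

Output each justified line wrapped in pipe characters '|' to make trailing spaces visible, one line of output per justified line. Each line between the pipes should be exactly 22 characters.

Line 1: ['the', 'matrix', 'cold', 'car'] (min_width=19, slack=3)
Line 2: ['window', 'rice', 'an', 'from'] (min_width=19, slack=3)
Line 3: ['purple', 'support', 'letter'] (min_width=21, slack=1)
Line 4: ['importance', 'brown'] (min_width=16, slack=6)
Line 5: ['dolphin', 'time', 'so'] (min_width=15, slack=7)
Line 6: ['developer', 'two'] (min_width=13, slack=9)
Line 7: ['childhood'] (min_width=9, slack=13)

Answer: |the  matrix  cold  car|
|window  rice  an  from|
|purple  support letter|
|importance       brown|
|dolphin     time    so|
|developer          two|
|childhood             |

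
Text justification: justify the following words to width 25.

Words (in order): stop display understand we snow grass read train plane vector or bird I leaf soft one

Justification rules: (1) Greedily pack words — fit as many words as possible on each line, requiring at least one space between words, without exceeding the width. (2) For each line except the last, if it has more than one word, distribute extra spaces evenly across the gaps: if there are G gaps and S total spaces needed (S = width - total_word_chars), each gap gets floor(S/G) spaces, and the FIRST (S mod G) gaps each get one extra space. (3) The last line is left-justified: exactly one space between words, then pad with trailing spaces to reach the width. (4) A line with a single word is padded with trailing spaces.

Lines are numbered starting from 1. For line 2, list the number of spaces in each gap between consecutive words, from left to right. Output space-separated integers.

Line 1: ['stop', 'display', 'understand'] (min_width=23, slack=2)
Line 2: ['we', 'snow', 'grass', 'read', 'train'] (min_width=24, slack=1)
Line 3: ['plane', 'vector', 'or', 'bird', 'I'] (min_width=22, slack=3)
Line 4: ['leaf', 'soft', 'one'] (min_width=13, slack=12)

Answer: 2 1 1 1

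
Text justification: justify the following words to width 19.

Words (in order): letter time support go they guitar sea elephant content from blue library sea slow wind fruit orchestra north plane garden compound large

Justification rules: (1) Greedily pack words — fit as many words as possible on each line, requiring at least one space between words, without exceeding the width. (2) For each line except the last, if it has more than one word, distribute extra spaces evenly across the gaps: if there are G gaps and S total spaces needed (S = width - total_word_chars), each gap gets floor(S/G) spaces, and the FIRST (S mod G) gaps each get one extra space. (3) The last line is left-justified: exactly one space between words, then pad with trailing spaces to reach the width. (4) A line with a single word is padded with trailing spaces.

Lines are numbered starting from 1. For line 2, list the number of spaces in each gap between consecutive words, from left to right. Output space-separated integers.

Answer: 2 1 1

Derivation:
Line 1: ['letter', 'time', 'support'] (min_width=19, slack=0)
Line 2: ['go', 'they', 'guitar', 'sea'] (min_width=18, slack=1)
Line 3: ['elephant', 'content'] (min_width=16, slack=3)
Line 4: ['from', 'blue', 'library'] (min_width=17, slack=2)
Line 5: ['sea', 'slow', 'wind', 'fruit'] (min_width=19, slack=0)
Line 6: ['orchestra', 'north'] (min_width=15, slack=4)
Line 7: ['plane', 'garden'] (min_width=12, slack=7)
Line 8: ['compound', 'large'] (min_width=14, slack=5)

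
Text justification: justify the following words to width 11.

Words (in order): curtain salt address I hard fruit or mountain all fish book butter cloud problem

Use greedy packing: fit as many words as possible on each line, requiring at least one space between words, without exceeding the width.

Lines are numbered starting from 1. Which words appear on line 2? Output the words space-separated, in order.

Answer: salt

Derivation:
Line 1: ['curtain'] (min_width=7, slack=4)
Line 2: ['salt'] (min_width=4, slack=7)
Line 3: ['address', 'I'] (min_width=9, slack=2)
Line 4: ['hard', 'fruit'] (min_width=10, slack=1)
Line 5: ['or', 'mountain'] (min_width=11, slack=0)
Line 6: ['all', 'fish'] (min_width=8, slack=3)
Line 7: ['book', 'butter'] (min_width=11, slack=0)
Line 8: ['cloud'] (min_width=5, slack=6)
Line 9: ['problem'] (min_width=7, slack=4)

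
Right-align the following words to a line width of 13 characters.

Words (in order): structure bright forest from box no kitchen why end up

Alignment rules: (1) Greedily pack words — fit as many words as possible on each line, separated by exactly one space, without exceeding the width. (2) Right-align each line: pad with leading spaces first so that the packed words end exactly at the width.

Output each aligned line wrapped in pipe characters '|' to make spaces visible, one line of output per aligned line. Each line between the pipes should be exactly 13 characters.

Answer: |    structure|
|bright forest|
|  from box no|
|  kitchen why|
|       end up|

Derivation:
Line 1: ['structure'] (min_width=9, slack=4)
Line 2: ['bright', 'forest'] (min_width=13, slack=0)
Line 3: ['from', 'box', 'no'] (min_width=11, slack=2)
Line 4: ['kitchen', 'why'] (min_width=11, slack=2)
Line 5: ['end', 'up'] (min_width=6, slack=7)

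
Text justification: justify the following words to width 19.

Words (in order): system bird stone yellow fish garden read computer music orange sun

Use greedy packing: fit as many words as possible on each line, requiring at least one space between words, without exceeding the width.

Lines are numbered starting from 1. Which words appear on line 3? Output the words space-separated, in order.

Line 1: ['system', 'bird', 'stone'] (min_width=17, slack=2)
Line 2: ['yellow', 'fish', 'garden'] (min_width=18, slack=1)
Line 3: ['read', 'computer', 'music'] (min_width=19, slack=0)
Line 4: ['orange', 'sun'] (min_width=10, slack=9)

Answer: read computer music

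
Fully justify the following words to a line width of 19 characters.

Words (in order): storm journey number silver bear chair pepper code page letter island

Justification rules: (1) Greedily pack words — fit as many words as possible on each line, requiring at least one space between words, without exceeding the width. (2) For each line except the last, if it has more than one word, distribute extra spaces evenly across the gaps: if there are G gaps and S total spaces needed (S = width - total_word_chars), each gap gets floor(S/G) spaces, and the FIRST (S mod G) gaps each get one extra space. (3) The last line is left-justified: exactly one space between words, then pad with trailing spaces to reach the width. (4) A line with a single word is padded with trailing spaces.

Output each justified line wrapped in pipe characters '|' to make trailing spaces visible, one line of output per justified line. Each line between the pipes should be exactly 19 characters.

Answer: |storm       journey|
|number  silver bear|
|chair  pepper  code|
|page letter island |

Derivation:
Line 1: ['storm', 'journey'] (min_width=13, slack=6)
Line 2: ['number', 'silver', 'bear'] (min_width=18, slack=1)
Line 3: ['chair', 'pepper', 'code'] (min_width=17, slack=2)
Line 4: ['page', 'letter', 'island'] (min_width=18, slack=1)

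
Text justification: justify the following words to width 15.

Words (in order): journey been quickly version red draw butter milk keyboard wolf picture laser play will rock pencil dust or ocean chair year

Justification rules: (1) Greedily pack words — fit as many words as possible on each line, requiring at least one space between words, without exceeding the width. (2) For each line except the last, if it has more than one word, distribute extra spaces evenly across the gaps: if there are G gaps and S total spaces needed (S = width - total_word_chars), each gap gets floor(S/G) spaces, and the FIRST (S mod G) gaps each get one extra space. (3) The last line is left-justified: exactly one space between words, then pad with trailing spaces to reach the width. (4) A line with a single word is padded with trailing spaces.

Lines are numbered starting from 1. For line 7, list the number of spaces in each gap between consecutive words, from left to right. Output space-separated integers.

Line 1: ['journey', 'been'] (min_width=12, slack=3)
Line 2: ['quickly', 'version'] (min_width=15, slack=0)
Line 3: ['red', 'draw', 'butter'] (min_width=15, slack=0)
Line 4: ['milk', 'keyboard'] (min_width=13, slack=2)
Line 5: ['wolf', 'picture'] (min_width=12, slack=3)
Line 6: ['laser', 'play', 'will'] (min_width=15, slack=0)
Line 7: ['rock', 'pencil'] (min_width=11, slack=4)
Line 8: ['dust', 'or', 'ocean'] (min_width=13, slack=2)
Line 9: ['chair', 'year'] (min_width=10, slack=5)

Answer: 5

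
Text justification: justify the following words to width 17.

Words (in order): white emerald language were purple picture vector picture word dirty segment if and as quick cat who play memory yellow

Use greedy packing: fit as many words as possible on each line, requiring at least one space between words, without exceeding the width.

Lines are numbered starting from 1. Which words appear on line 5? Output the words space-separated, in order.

Answer: word dirty

Derivation:
Line 1: ['white', 'emerald'] (min_width=13, slack=4)
Line 2: ['language', 'were'] (min_width=13, slack=4)
Line 3: ['purple', 'picture'] (min_width=14, slack=3)
Line 4: ['vector', 'picture'] (min_width=14, slack=3)
Line 5: ['word', 'dirty'] (min_width=10, slack=7)
Line 6: ['segment', 'if', 'and', 'as'] (min_width=17, slack=0)
Line 7: ['quick', 'cat', 'who'] (min_width=13, slack=4)
Line 8: ['play', 'memory'] (min_width=11, slack=6)
Line 9: ['yellow'] (min_width=6, slack=11)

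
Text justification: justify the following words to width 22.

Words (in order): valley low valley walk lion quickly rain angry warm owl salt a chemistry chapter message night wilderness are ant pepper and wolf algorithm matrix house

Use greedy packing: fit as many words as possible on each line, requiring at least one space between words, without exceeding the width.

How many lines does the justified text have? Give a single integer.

Answer: 8

Derivation:
Line 1: ['valley', 'low', 'valley', 'walk'] (min_width=22, slack=0)
Line 2: ['lion', 'quickly', 'rain'] (min_width=17, slack=5)
Line 3: ['angry', 'warm', 'owl', 'salt', 'a'] (min_width=21, slack=1)
Line 4: ['chemistry', 'chapter'] (min_width=17, slack=5)
Line 5: ['message', 'night'] (min_width=13, slack=9)
Line 6: ['wilderness', 'are', 'ant'] (min_width=18, slack=4)
Line 7: ['pepper', 'and', 'wolf'] (min_width=15, slack=7)
Line 8: ['algorithm', 'matrix', 'house'] (min_width=22, slack=0)
Total lines: 8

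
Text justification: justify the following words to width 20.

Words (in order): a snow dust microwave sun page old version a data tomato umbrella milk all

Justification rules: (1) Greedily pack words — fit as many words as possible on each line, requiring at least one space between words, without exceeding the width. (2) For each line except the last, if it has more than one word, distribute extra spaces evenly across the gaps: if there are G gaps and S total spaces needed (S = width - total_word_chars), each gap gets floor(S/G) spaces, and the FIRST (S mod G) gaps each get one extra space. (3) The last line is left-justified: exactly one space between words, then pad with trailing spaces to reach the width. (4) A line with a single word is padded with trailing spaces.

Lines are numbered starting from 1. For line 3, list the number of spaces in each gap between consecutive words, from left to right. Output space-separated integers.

Line 1: ['a', 'snow', 'dust'] (min_width=11, slack=9)
Line 2: ['microwave', 'sun', 'page'] (min_width=18, slack=2)
Line 3: ['old', 'version', 'a', 'data'] (min_width=18, slack=2)
Line 4: ['tomato', 'umbrella', 'milk'] (min_width=20, slack=0)
Line 5: ['all'] (min_width=3, slack=17)

Answer: 2 2 1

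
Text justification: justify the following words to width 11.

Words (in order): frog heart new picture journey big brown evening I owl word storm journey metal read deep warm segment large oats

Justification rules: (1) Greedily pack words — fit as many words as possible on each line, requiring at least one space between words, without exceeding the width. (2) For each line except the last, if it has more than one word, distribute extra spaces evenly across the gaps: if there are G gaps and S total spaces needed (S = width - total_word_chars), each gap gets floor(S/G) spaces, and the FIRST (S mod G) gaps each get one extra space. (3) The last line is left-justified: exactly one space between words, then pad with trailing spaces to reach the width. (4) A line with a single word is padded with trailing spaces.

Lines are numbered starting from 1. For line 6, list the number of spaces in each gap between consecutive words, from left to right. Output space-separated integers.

Line 1: ['frog', 'heart'] (min_width=10, slack=1)
Line 2: ['new', 'picture'] (min_width=11, slack=0)
Line 3: ['journey', 'big'] (min_width=11, slack=0)
Line 4: ['brown'] (min_width=5, slack=6)
Line 5: ['evening', 'I'] (min_width=9, slack=2)
Line 6: ['owl', 'word'] (min_width=8, slack=3)
Line 7: ['storm'] (min_width=5, slack=6)
Line 8: ['journey'] (min_width=7, slack=4)
Line 9: ['metal', 'read'] (min_width=10, slack=1)
Line 10: ['deep', 'warm'] (min_width=9, slack=2)
Line 11: ['segment'] (min_width=7, slack=4)
Line 12: ['large', 'oats'] (min_width=10, slack=1)

Answer: 4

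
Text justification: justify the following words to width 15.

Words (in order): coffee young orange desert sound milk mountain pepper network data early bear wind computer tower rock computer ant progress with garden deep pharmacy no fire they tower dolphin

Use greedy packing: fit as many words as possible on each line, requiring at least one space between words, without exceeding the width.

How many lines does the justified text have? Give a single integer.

Line 1: ['coffee', 'young'] (min_width=12, slack=3)
Line 2: ['orange', 'desert'] (min_width=13, slack=2)
Line 3: ['sound', 'milk'] (min_width=10, slack=5)
Line 4: ['mountain', 'pepper'] (min_width=15, slack=0)
Line 5: ['network', 'data'] (min_width=12, slack=3)
Line 6: ['early', 'bear', 'wind'] (min_width=15, slack=0)
Line 7: ['computer', 'tower'] (min_width=14, slack=1)
Line 8: ['rock', 'computer'] (min_width=13, slack=2)
Line 9: ['ant', 'progress'] (min_width=12, slack=3)
Line 10: ['with', 'garden'] (min_width=11, slack=4)
Line 11: ['deep', 'pharmacy'] (min_width=13, slack=2)
Line 12: ['no', 'fire', 'they'] (min_width=12, slack=3)
Line 13: ['tower', 'dolphin'] (min_width=13, slack=2)
Total lines: 13

Answer: 13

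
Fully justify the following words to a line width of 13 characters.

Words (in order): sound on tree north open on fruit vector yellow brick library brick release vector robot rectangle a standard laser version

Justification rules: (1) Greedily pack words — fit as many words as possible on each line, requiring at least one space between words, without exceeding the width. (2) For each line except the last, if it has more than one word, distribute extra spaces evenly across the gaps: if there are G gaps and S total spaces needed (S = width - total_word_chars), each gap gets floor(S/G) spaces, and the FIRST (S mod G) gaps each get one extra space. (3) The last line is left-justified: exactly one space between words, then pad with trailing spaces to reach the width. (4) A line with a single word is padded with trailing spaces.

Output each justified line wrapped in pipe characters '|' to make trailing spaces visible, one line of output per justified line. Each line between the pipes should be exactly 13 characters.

Answer: |sound on tree|
|north open on|
|fruit  vector|
|yellow  brick|
|library brick|
|release      |
|vector  robot|
|rectangle   a|
|standard     |
|laser version|

Derivation:
Line 1: ['sound', 'on', 'tree'] (min_width=13, slack=0)
Line 2: ['north', 'open', 'on'] (min_width=13, slack=0)
Line 3: ['fruit', 'vector'] (min_width=12, slack=1)
Line 4: ['yellow', 'brick'] (min_width=12, slack=1)
Line 5: ['library', 'brick'] (min_width=13, slack=0)
Line 6: ['release'] (min_width=7, slack=6)
Line 7: ['vector', 'robot'] (min_width=12, slack=1)
Line 8: ['rectangle', 'a'] (min_width=11, slack=2)
Line 9: ['standard'] (min_width=8, slack=5)
Line 10: ['laser', 'version'] (min_width=13, slack=0)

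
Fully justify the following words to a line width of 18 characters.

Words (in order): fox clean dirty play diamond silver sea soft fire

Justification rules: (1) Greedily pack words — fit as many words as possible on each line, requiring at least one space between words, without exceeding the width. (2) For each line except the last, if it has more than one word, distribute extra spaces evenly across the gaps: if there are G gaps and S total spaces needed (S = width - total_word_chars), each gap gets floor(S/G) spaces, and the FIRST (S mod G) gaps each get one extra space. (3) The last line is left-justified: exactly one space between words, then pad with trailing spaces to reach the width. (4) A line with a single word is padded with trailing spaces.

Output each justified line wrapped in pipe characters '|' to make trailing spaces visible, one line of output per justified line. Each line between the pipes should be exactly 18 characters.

Answer: |fox   clean  dirty|
|play       diamond|
|silver   sea  soft|
|fire              |

Derivation:
Line 1: ['fox', 'clean', 'dirty'] (min_width=15, slack=3)
Line 2: ['play', 'diamond'] (min_width=12, slack=6)
Line 3: ['silver', 'sea', 'soft'] (min_width=15, slack=3)
Line 4: ['fire'] (min_width=4, slack=14)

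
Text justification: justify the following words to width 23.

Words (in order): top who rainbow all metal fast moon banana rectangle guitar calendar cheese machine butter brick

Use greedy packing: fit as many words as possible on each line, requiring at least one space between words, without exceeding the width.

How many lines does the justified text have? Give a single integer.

Answer: 5

Derivation:
Line 1: ['top', 'who', 'rainbow', 'all'] (min_width=19, slack=4)
Line 2: ['metal', 'fast', 'moon', 'banana'] (min_width=22, slack=1)
Line 3: ['rectangle', 'guitar'] (min_width=16, slack=7)
Line 4: ['calendar', 'cheese', 'machine'] (min_width=23, slack=0)
Line 5: ['butter', 'brick'] (min_width=12, slack=11)
Total lines: 5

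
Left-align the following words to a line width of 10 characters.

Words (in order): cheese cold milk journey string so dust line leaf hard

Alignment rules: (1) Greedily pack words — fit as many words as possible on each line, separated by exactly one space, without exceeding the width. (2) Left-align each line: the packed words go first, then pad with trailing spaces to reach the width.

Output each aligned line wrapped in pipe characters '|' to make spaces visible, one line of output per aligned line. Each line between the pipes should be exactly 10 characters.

Line 1: ['cheese'] (min_width=6, slack=4)
Line 2: ['cold', 'milk'] (min_width=9, slack=1)
Line 3: ['journey'] (min_width=7, slack=3)
Line 4: ['string', 'so'] (min_width=9, slack=1)
Line 5: ['dust', 'line'] (min_width=9, slack=1)
Line 6: ['leaf', 'hard'] (min_width=9, slack=1)

Answer: |cheese    |
|cold milk |
|journey   |
|string so |
|dust line |
|leaf hard |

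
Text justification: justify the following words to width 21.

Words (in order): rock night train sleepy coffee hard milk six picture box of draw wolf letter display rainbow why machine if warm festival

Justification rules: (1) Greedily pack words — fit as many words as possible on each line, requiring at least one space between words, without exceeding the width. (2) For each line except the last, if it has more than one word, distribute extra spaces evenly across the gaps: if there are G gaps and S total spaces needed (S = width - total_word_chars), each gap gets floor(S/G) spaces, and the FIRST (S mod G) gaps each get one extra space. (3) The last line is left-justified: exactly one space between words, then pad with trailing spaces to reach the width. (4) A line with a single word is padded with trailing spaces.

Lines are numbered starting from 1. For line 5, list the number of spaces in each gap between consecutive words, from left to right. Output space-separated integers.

Answer: 2 2

Derivation:
Line 1: ['rock', 'night', 'train'] (min_width=16, slack=5)
Line 2: ['sleepy', 'coffee', 'hard'] (min_width=18, slack=3)
Line 3: ['milk', 'six', 'picture', 'box'] (min_width=20, slack=1)
Line 4: ['of', 'draw', 'wolf', 'letter'] (min_width=19, slack=2)
Line 5: ['display', 'rainbow', 'why'] (min_width=19, slack=2)
Line 6: ['machine', 'if', 'warm'] (min_width=15, slack=6)
Line 7: ['festival'] (min_width=8, slack=13)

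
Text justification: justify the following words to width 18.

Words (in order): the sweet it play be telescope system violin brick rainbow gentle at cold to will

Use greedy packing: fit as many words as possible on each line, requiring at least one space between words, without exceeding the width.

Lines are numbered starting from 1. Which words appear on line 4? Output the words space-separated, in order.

Line 1: ['the', 'sweet', 'it', 'play'] (min_width=17, slack=1)
Line 2: ['be', 'telescope'] (min_width=12, slack=6)
Line 3: ['system', 'violin'] (min_width=13, slack=5)
Line 4: ['brick', 'rainbow'] (min_width=13, slack=5)
Line 5: ['gentle', 'at', 'cold', 'to'] (min_width=17, slack=1)
Line 6: ['will'] (min_width=4, slack=14)

Answer: brick rainbow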